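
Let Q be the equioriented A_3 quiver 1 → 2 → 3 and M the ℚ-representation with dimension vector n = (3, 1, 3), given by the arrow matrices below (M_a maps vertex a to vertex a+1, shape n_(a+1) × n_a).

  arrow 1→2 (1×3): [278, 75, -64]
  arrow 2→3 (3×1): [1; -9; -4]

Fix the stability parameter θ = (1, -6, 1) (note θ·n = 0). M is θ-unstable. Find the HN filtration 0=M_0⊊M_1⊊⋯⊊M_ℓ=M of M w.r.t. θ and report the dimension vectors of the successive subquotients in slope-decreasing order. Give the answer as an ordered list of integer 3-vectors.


Via rank(M_{q-1}∘⋯∘M_p): M ≅ I[1,1]^2, I[1,3], I[3,3]^2.
μ_θ-semistable layers: μ^(1)=1; μ^(2)=-5/2

((2, 0, 3); (1, 1, 0))


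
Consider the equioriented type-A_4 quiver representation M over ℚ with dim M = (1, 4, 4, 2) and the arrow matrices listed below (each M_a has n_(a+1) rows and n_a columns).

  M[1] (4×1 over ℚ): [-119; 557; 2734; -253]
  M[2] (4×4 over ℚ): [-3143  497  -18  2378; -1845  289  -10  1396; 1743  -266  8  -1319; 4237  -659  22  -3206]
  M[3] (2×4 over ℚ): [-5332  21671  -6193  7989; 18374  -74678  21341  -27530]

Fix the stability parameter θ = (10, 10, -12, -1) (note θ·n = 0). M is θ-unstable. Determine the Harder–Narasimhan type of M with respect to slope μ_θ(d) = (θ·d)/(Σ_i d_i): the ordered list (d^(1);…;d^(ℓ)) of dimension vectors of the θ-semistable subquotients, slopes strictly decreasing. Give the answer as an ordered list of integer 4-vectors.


Via rank(M_{q-1}∘⋯∘M_p): M ≅ I[1,2], I[2,2], I[2,4]^2, I[3,3]^2.
μ_θ-semistable layers: μ^(1)=10; μ^(2)=-1; μ^(3)=-12

((1, 2, 0, 0); (0, 2, 2, 2); (0, 0, 2, 0))


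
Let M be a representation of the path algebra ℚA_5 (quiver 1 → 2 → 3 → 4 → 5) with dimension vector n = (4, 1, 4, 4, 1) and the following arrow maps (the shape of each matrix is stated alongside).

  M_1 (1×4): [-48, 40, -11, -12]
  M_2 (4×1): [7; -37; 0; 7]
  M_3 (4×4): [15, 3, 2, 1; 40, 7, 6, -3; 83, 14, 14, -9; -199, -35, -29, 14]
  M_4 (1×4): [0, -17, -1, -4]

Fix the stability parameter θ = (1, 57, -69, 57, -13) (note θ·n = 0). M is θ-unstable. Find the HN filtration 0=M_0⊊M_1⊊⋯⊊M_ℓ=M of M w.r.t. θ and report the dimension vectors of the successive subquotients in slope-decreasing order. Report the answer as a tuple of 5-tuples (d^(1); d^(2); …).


Interval decomposition of M: I[1,1]^3, I[1,4], I[3,4]^2, I[3,5].
HN type (ℓ=5): μ^(1)=57; μ^(2)=22; μ^(3)=1; μ^(4)=-11/3; μ^(5)=-69

((0, 0, 0, 3, 0); (0, 0, 0, 1, 1); (3, 0, 0, 0, 0); (1, 1, 1, 0, 0); (0, 0, 3, 0, 0))


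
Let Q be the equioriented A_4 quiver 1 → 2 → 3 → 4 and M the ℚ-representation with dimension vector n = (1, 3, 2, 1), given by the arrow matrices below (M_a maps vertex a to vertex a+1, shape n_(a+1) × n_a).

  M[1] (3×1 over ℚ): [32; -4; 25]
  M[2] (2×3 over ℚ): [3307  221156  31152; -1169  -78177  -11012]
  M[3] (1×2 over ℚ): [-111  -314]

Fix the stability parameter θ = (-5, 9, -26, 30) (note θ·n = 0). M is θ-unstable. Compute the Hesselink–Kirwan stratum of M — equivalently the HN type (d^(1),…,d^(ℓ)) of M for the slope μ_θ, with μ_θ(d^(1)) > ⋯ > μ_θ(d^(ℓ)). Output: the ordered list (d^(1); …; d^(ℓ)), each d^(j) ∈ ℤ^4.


Via rank(M_{q-1}∘⋯∘M_p): M ≅ I[1,2], I[2,3], I[2,4].
μ_θ-semistable layers: μ^(1)=30; μ^(2)=9; μ^(3)=-5; μ^(4)=-17/2

((0, 0, 0, 1); (0, 1, 0, 0); (1, 0, 0, 0); (0, 2, 2, 0))


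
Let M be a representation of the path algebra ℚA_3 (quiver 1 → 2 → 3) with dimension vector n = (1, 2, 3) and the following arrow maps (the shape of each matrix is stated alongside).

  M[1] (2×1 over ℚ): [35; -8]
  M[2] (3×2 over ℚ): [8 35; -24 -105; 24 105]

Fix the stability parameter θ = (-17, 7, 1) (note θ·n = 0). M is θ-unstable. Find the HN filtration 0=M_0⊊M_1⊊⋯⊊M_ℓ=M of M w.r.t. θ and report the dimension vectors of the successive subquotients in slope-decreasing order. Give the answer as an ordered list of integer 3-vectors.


Barcode: M ≅ I[1,2], I[2,3], I[3,3]^2. HN layers by μ_θ (4 steps, strictly decreasing):
  μ^(1)=7; μ^(2)=4; μ^(3)=1; μ^(4)=-17

((0, 1, 0); (0, 1, 1); (0, 0, 2); (1, 0, 0))


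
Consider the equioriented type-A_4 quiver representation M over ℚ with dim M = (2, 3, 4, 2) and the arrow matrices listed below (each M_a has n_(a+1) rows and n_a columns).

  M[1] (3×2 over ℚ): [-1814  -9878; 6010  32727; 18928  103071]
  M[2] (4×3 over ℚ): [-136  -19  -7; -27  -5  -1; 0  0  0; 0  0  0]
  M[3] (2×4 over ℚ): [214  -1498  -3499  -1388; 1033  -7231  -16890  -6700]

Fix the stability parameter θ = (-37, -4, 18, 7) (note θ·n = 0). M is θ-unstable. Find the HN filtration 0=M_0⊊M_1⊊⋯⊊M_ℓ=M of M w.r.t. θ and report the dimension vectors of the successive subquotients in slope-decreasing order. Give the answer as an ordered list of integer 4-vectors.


Via rank(M_{q-1}∘⋯∘M_p): M ≅ I[1,2], I[1,4], I[2,3], I[3,3], I[3,4].
μ_θ-semistable layers: μ^(1)=18; μ^(2)=25/2; μ^(3)=-4; μ^(4)=-37

((0, 0, 2, 0); (0, 0, 2, 2); (0, 3, 0, 0); (2, 0, 0, 0))


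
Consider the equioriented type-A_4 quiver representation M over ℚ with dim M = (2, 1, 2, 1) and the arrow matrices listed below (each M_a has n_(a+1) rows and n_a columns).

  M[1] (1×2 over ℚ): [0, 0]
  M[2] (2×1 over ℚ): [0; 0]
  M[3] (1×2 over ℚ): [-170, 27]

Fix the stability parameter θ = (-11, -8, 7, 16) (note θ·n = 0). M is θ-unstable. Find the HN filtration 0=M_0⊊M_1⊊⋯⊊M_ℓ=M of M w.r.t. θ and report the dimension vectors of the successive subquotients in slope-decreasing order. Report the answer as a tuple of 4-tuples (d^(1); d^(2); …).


Interval decomposition of M: I[1,1]^2, I[2,2], I[3,3], I[3,4].
HN type (ℓ=4): μ^(1)=16; μ^(2)=7; μ^(3)=-8; μ^(4)=-11

((0, 0, 0, 1); (0, 0, 2, 0); (0, 1, 0, 0); (2, 0, 0, 0))


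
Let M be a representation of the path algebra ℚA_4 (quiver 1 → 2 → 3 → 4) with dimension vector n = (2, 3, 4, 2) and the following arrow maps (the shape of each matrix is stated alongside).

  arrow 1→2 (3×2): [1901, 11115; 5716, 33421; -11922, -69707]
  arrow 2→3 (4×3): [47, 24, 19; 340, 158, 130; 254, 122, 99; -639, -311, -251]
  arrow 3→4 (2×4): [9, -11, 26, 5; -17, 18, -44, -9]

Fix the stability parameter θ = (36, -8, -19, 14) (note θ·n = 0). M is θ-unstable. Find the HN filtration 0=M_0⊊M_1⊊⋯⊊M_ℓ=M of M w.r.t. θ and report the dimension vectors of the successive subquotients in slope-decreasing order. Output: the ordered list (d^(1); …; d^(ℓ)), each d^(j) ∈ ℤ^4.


Interval decomposition of M: I[1,4]^2, I[2,3], I[3,3].
HN type (ℓ=4): μ^(1)=14; μ^(2)=3; μ^(3)=-27/2; μ^(4)=-19

((0, 0, 0, 2); (2, 2, 2, 0); (0, 1, 1, 0); (0, 0, 1, 0))


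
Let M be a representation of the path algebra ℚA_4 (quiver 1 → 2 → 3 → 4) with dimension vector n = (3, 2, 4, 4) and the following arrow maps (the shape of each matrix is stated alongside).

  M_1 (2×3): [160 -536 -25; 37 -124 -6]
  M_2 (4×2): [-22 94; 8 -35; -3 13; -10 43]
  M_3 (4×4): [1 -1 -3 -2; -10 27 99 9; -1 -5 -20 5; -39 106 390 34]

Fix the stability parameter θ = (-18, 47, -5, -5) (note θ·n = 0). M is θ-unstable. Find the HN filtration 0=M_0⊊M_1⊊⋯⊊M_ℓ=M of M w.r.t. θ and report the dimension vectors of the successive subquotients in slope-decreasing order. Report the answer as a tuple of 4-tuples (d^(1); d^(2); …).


Via rank(M_{q-1}∘⋯∘M_p): M ≅ I[1,1], I[1,4]^2, I[3,4]^2.
μ_θ-semistable layers: μ^(1)=37/3; μ^(2)=-5; μ^(3)=-18

((0, 2, 2, 2); (0, 0, 2, 2); (3, 0, 0, 0))


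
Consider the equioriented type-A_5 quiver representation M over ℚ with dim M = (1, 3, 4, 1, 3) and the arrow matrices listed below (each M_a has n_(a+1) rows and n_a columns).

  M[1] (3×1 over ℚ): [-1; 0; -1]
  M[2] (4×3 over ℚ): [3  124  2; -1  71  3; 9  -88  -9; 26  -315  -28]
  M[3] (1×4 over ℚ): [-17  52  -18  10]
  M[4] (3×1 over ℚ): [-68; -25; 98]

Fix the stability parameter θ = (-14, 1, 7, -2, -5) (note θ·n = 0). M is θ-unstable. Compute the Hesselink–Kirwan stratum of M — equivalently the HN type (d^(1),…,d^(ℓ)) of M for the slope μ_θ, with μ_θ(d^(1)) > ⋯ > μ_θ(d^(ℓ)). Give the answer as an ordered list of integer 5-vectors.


Via rank(M_{q-1}∘⋯∘M_p): M ≅ I[1,5], I[2,3]^2, I[3,3], I[5,5]^2.
μ_θ-semistable layers: μ^(1)=7; μ^(2)=1; μ^(3)=1/4; μ^(4)=-5; μ^(5)=-14

((0, 0, 3, 0, 0); (0, 2, 0, 0, 0); (0, 1, 1, 1, 1); (0, 0, 0, 0, 2); (1, 0, 0, 0, 0))


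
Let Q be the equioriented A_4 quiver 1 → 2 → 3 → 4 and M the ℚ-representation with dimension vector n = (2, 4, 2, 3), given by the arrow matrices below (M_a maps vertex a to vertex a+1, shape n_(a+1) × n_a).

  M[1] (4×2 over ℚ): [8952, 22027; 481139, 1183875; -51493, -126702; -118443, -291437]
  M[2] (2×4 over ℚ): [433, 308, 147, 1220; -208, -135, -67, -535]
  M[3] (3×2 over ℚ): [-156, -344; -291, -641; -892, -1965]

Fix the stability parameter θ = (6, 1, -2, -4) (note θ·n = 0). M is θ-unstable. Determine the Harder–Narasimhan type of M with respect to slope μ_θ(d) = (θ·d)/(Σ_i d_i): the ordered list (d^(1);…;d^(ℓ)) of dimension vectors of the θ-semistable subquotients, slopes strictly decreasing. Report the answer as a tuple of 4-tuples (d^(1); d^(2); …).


Interval decomposition of M: I[1,4]^2, I[2,2]^2, I[4,4].
HN type (ℓ=3): μ^(1)=1; μ^(2)=1/4; μ^(3)=-4

((0, 2, 0, 0); (2, 2, 2, 2); (0, 0, 0, 1))


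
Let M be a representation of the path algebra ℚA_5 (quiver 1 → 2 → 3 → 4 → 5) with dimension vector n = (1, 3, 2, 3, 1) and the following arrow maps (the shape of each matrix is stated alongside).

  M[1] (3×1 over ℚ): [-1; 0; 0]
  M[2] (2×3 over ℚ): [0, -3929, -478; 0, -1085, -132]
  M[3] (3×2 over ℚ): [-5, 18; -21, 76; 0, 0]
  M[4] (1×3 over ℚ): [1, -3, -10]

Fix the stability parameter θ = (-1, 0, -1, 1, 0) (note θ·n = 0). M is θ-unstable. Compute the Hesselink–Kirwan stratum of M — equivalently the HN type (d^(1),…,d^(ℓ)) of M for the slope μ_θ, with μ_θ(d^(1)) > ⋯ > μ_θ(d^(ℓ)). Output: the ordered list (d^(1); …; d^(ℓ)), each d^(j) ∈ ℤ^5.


Via rank(M_{q-1}∘⋯∘M_p): M ≅ I[1,2], I[2,4], I[2,5], I[4,4].
μ_θ-semistable layers: μ^(1)=1; μ^(2)=1/2; μ^(3)=0; μ^(4)=-1/2; μ^(5)=-1

((0, 0, 0, 2, 0); (0, 0, 0, 1, 1); (0, 1, 0, 0, 0); (0, 2, 2, 0, 0); (1, 0, 0, 0, 0))


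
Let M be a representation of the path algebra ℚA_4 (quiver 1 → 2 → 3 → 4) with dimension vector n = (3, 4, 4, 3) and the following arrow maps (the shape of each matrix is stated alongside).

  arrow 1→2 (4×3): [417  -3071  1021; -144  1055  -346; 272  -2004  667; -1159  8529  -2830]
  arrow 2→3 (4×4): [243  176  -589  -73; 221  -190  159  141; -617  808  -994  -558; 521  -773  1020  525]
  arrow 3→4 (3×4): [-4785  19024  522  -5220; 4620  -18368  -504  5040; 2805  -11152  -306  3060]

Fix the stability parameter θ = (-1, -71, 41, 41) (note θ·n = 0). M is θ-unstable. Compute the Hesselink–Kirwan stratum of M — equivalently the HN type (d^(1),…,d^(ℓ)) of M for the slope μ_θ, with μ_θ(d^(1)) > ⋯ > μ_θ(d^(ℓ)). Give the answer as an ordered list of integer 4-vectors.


Via rank(M_{q-1}∘⋯∘M_p): M ≅ I[1,3]^3, I[2,4], I[4,4]^2.
μ_θ-semistable layers: μ^(1)=41; μ^(2)=-36; μ^(3)=-71

((0, 0, 4, 3); (3, 3, 0, 0); (0, 1, 0, 0))


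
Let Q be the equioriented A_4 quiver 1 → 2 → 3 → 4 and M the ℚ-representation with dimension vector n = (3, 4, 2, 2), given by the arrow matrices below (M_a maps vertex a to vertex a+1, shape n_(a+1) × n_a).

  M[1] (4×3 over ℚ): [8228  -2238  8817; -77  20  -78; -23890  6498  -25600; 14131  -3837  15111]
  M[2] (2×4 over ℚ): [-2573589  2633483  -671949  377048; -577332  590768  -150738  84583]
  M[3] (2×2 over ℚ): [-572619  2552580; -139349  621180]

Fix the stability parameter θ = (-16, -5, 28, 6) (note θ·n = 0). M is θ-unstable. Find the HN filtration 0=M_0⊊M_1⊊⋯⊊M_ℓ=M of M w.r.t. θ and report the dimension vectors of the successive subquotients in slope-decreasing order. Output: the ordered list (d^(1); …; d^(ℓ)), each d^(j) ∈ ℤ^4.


Interval decomposition of M: I[1,2], I[1,3], I[1,4], I[2,2], I[4,4].
HN type (ℓ=5): μ^(1)=28; μ^(2)=17; μ^(3)=6; μ^(4)=-5; μ^(5)=-16

((0, 0, 1, 0); (0, 0, 1, 1); (0, 0, 0, 1); (0, 4, 0, 0); (3, 0, 0, 0))


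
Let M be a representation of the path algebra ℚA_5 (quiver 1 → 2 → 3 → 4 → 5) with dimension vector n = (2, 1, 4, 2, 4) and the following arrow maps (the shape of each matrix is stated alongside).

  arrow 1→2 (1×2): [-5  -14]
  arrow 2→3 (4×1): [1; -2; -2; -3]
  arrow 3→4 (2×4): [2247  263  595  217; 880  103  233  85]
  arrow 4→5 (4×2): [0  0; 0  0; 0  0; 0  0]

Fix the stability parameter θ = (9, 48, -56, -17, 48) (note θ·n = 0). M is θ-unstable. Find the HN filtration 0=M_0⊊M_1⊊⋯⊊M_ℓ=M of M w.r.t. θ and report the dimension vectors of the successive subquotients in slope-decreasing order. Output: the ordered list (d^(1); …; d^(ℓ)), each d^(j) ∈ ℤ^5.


Interval decomposition of M: I[1,1], I[1,4], I[3,3]^2, I[3,4], I[5,5]^4.
HN type (ℓ=5): μ^(1)=48; μ^(2)=9; μ^(3)=-4; μ^(4)=-17; μ^(5)=-56

((0, 0, 0, 0, 4); (1, 0, 0, 0, 0); (1, 1, 1, 1, 0); (0, 0, 0, 1, 0); (0, 0, 3, 0, 0))


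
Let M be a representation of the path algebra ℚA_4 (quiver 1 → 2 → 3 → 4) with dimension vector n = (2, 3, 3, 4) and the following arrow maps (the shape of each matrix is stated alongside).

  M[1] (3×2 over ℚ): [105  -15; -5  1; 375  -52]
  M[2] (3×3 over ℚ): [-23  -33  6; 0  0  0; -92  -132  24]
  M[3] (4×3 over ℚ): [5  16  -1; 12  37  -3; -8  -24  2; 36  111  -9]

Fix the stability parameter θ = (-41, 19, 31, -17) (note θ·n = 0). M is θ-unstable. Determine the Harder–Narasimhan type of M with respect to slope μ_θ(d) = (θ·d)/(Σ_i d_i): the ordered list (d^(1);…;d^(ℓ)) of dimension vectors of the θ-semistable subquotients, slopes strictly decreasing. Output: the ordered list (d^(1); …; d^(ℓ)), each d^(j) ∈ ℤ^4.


Interval decomposition of M: I[1,2]^2, I[2,4], I[3,4]^2, I[4,4].
HN type (ℓ=5): μ^(1)=19; μ^(2)=11; μ^(3)=7; μ^(4)=-17; μ^(5)=-41

((0, 2, 0, 0); (0, 1, 1, 1); (0, 0, 2, 2); (0, 0, 0, 1); (2, 0, 0, 0))


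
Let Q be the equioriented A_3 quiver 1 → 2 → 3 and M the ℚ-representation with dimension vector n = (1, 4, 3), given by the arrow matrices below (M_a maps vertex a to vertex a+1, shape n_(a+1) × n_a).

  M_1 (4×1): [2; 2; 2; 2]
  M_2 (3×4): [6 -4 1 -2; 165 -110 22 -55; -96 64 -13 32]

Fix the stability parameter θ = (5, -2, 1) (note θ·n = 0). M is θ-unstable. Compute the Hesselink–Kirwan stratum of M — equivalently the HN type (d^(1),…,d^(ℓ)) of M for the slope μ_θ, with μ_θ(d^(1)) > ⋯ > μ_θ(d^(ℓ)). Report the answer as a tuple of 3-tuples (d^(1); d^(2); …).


Barcode: M ≅ I[1,3], I[2,2]^2, I[2,3], I[3,3]. HN layers by μ_θ (3 steps, strictly decreasing):
  μ^(1)=4/3; μ^(2)=1; μ^(3)=-2

((1, 1, 1); (0, 0, 2); (0, 3, 0))


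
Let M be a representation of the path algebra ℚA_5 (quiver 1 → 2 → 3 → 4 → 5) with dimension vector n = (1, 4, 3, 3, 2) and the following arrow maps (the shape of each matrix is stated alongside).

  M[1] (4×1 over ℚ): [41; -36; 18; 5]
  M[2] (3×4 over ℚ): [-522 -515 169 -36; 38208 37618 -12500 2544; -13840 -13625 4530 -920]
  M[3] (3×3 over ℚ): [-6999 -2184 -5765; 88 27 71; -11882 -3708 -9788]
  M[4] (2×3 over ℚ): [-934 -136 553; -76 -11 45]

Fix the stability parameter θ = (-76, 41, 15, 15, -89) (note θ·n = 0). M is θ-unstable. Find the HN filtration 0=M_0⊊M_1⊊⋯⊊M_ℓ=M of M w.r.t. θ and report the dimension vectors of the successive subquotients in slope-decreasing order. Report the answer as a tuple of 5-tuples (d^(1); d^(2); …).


Barcode: M ≅ I[1,2], I[2,2], I[2,5]^2, I[3,4]. HN layers by μ_θ (4 steps, strictly decreasing):
  μ^(1)=41; μ^(2)=15; μ^(3)=-9/2; μ^(4)=-76

((0, 2, 0, 0, 0); (0, 0, 1, 1, 0); (0, 2, 2, 2, 2); (1, 0, 0, 0, 0))


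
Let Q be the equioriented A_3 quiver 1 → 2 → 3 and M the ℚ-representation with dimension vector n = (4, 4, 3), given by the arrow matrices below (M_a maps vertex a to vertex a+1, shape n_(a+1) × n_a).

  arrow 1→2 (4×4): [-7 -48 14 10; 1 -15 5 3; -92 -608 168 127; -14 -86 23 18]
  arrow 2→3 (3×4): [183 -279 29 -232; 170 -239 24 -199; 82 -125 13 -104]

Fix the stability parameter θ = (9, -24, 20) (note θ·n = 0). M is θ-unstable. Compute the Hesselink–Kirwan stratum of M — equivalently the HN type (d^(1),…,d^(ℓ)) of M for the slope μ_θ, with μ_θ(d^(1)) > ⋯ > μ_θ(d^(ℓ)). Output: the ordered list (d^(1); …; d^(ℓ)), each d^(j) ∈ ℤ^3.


Via rank(M_{q-1}∘⋯∘M_p): M ≅ I[1,2], I[1,3]^3.
μ_θ-semistable layers: μ^(1)=20; μ^(2)=-15/2

((0, 0, 3); (4, 4, 0))


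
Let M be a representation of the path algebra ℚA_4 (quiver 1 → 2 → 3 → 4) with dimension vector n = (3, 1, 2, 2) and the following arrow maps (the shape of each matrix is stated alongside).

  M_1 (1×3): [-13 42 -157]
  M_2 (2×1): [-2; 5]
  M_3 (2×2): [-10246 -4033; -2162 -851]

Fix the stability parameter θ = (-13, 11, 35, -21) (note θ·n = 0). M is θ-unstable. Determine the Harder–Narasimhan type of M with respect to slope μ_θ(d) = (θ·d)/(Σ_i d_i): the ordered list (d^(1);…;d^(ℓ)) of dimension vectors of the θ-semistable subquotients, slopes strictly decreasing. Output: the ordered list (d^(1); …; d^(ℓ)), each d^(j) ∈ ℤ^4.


Barcode: M ≅ I[1,1]^2, I[1,4], I[3,3], I[4,4]. HN layers by μ_θ (4 steps, strictly decreasing):
  μ^(1)=35; μ^(2)=25/3; μ^(3)=-13; μ^(4)=-21

((0, 0, 1, 0); (0, 1, 1, 1); (3, 0, 0, 0); (0, 0, 0, 1))


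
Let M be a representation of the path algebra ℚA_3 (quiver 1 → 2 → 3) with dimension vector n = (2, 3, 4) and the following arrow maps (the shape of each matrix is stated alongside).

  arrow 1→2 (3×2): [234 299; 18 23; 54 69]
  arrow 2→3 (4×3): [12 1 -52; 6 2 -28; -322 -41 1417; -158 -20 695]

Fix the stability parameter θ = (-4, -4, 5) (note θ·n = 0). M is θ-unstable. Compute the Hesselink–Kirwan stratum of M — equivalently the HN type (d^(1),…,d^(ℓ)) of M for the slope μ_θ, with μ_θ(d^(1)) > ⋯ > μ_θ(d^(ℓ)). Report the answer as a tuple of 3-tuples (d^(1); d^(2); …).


Via rank(M_{q-1}∘⋯∘M_p): M ≅ I[1,1], I[1,3], I[2,3]^2, I[3,3].
μ_θ-semistable layers: μ^(1)=5; μ^(2)=-4

((0, 0, 4); (2, 3, 0))


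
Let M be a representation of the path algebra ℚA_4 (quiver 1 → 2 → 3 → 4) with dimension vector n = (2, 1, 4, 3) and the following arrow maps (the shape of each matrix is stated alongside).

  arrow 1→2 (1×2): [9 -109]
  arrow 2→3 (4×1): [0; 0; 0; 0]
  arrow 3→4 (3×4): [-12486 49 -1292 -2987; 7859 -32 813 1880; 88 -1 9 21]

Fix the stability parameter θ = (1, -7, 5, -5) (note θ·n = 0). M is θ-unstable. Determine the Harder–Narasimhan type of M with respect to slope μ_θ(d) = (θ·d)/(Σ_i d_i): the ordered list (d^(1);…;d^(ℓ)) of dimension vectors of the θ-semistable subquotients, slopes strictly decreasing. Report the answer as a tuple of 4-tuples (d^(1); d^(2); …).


Via rank(M_{q-1}∘⋯∘M_p): M ≅ I[1,1], I[1,2], I[3,3], I[3,4]^3.
μ_θ-semistable layers: μ^(1)=5; μ^(2)=1; μ^(3)=0; μ^(4)=-3

((0, 0, 1, 0); (1, 0, 0, 0); (0, 0, 3, 3); (1, 1, 0, 0))


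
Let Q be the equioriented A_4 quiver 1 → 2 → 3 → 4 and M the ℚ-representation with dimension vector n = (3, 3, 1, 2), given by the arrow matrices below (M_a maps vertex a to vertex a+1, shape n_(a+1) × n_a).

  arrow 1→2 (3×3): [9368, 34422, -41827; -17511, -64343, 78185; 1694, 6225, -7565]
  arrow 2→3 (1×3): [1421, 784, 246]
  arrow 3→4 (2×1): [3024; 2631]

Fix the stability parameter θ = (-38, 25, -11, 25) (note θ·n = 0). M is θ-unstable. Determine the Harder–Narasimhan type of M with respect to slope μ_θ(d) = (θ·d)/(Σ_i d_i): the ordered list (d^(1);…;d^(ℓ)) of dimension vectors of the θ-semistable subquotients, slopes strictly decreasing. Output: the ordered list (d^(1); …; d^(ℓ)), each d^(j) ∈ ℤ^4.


Barcode: M ≅ I[1,2]^2, I[1,4], I[4,4]. HN layers by μ_θ (3 steps, strictly decreasing):
  μ^(1)=25; μ^(2)=7; μ^(3)=-38

((0, 2, 0, 2); (0, 1, 1, 0); (3, 0, 0, 0))


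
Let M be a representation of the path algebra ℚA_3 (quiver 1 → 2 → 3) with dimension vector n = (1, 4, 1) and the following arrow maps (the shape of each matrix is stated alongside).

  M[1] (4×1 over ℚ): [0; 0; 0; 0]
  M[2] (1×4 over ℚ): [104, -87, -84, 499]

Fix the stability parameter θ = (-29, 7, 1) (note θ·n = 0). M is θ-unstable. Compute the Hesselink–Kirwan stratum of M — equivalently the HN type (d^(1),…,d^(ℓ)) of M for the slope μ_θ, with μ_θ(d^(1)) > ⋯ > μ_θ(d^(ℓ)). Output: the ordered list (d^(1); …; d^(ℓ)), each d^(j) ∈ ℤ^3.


Barcode: M ≅ I[1,1], I[2,2]^3, I[2,3]. HN layers by μ_θ (3 steps, strictly decreasing):
  μ^(1)=7; μ^(2)=4; μ^(3)=-29

((0, 3, 0); (0, 1, 1); (1, 0, 0))


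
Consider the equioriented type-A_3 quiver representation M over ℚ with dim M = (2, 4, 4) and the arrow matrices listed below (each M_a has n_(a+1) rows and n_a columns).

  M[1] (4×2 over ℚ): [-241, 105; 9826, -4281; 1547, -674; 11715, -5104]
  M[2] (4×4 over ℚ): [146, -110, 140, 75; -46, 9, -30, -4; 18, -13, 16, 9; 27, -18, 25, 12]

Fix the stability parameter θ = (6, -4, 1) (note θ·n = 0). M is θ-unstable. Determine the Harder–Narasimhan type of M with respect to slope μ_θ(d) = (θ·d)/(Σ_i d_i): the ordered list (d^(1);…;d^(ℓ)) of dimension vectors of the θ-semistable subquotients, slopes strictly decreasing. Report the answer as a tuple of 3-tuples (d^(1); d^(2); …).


Barcode: M ≅ I[1,3]^2, I[2,3]^2. HN layers by μ_θ (2 steps, strictly decreasing):
  μ^(1)=1; μ^(2)=-4

((2, 2, 4); (0, 2, 0))


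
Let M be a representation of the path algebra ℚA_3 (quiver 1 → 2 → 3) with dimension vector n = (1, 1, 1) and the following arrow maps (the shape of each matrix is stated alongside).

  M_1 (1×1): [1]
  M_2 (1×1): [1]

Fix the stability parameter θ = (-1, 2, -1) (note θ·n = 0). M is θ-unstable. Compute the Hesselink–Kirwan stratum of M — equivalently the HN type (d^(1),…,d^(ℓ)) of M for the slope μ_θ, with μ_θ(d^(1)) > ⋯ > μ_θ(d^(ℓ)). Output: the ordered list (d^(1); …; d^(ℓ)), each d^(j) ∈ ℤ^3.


Barcode: M ≅ I[1,3]. HN layers by μ_θ (2 steps, strictly decreasing):
  μ^(1)=1/2; μ^(2)=-1

((0, 1, 1); (1, 0, 0))


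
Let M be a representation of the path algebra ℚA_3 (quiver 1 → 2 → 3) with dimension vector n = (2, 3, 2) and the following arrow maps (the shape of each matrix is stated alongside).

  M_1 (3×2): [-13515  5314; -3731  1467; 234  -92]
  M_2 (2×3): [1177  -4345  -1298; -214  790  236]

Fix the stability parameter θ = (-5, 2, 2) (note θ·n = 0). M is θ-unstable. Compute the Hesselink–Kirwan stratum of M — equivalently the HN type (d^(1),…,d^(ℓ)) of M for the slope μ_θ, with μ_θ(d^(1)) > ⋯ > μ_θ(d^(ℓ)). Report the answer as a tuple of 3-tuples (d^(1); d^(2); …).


Barcode: M ≅ I[1,2], I[1,3], I[2,2], I[3,3]. HN layers by μ_θ (2 steps, strictly decreasing):
  μ^(1)=2; μ^(2)=-5

((0, 3, 2); (2, 0, 0))


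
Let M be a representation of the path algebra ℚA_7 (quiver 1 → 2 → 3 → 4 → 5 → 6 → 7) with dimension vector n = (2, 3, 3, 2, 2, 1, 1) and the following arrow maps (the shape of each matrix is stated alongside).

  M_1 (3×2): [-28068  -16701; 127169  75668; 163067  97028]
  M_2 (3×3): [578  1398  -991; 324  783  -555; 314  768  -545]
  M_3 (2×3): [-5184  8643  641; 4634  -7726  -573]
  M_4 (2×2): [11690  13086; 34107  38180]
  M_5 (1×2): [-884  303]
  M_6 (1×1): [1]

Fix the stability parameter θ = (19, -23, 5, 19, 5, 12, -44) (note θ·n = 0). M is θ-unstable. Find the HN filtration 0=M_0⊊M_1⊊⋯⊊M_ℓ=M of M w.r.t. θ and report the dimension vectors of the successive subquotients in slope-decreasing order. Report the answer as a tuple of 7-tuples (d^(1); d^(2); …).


Via rank(M_{q-1}∘⋯∘M_p): M ≅ I[1,2], I[1,7], I[2,5], I[3,3].
μ_θ-semistable layers: μ^(1)=12; μ^(2)=5; μ^(3)=-3/5; μ^(4)=-2; μ^(5)=-23

((0, 0, 0, 1, 1, 0, 0); (0, 0, 2, 0, 0, 0, 0); (0, 0, 1, 1, 1, 1, 1); (2, 2, 0, 0, 0, 0, 0); (0, 1, 0, 0, 0, 0, 0))


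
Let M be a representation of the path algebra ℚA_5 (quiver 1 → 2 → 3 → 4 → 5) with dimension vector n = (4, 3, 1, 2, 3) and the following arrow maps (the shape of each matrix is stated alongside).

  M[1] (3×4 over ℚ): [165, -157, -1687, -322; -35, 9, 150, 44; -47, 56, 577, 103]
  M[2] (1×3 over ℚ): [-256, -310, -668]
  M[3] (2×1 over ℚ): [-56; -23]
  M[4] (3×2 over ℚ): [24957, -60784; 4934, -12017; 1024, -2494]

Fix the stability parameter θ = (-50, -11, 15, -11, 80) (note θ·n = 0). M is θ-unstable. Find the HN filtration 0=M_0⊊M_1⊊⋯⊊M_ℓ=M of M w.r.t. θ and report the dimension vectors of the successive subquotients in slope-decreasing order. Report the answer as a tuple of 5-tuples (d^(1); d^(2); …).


Via rank(M_{q-1}∘⋯∘M_p): M ≅ I[1,1], I[1,2]^2, I[1,5], I[4,5], I[5,5].
μ_θ-semistable layers: μ^(1)=80; μ^(2)=2; μ^(3)=-11; μ^(4)=-50

((0, 0, 0, 0, 3); (0, 0, 1, 1, 0); (0, 3, 0, 1, 0); (4, 0, 0, 0, 0))


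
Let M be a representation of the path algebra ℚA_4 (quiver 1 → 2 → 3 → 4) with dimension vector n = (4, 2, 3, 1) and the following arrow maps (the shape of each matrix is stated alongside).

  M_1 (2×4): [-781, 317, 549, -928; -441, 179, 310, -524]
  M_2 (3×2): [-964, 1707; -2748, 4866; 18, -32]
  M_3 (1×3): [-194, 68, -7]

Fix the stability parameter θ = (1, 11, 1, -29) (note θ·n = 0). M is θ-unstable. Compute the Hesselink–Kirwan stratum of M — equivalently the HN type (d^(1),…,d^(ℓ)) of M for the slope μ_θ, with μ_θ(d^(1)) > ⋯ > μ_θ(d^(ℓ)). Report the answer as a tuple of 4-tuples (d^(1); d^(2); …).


Via rank(M_{q-1}∘⋯∘M_p): M ≅ I[1,1]^2, I[1,3], I[1,4], I[3,3].
μ_θ-semistable layers: μ^(1)=6; μ^(2)=1; μ^(3)=-4

((0, 1, 1, 0); (3, 0, 1, 0); (1, 1, 1, 1))


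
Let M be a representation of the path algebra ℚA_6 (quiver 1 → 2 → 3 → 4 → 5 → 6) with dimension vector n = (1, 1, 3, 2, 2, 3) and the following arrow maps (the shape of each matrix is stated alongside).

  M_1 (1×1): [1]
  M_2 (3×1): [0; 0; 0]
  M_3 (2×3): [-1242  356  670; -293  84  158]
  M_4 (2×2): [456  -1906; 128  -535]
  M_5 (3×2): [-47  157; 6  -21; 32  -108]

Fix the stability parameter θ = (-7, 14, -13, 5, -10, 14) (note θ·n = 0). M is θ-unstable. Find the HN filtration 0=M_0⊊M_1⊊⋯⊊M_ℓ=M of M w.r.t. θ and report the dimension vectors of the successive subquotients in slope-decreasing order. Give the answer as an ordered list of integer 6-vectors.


Barcode: M ≅ I[1,2], I[3,3], I[3,6]^2, I[6,6]. HN layers by μ_θ (4 steps, strictly decreasing):
  μ^(1)=14; μ^(2)=-5/2; μ^(3)=-7; μ^(4)=-13

((0, 1, 0, 0, 0, 3); (0, 0, 0, 2, 2, 0); (1, 0, 0, 0, 0, 0); (0, 0, 3, 0, 0, 0))


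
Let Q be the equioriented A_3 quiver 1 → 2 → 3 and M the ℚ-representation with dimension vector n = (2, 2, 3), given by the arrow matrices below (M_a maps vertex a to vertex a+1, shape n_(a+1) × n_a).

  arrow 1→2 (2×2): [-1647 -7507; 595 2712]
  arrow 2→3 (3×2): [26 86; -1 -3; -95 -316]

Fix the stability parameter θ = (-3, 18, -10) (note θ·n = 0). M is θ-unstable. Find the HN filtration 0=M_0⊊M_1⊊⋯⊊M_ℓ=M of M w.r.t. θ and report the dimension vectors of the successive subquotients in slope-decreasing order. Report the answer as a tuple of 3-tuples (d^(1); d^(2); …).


Via rank(M_{q-1}∘⋯∘M_p): M ≅ I[1,3]^2, I[3,3].
μ_θ-semistable layers: μ^(1)=4; μ^(2)=-3; μ^(3)=-10

((0, 2, 2); (2, 0, 0); (0, 0, 1))


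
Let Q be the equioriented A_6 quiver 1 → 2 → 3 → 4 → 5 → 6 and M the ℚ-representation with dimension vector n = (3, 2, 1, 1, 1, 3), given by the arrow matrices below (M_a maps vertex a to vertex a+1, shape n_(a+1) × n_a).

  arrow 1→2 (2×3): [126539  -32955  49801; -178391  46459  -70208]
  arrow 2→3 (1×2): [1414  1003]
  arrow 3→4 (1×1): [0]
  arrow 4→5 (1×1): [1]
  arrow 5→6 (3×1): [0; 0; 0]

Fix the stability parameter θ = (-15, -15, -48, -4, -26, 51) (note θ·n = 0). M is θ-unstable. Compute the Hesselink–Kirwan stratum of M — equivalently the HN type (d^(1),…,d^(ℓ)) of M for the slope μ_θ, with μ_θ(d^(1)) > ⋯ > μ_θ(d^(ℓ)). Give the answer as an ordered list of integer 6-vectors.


Interval decomposition of M: I[1,1], I[1,2], I[1,3], I[4,5], I[6,6]^3.
HN type (ℓ=3): μ^(1)=51; μ^(2)=-15; μ^(3)=-26

((0, 0, 0, 0, 0, 3); (2, 1, 0, 1, 1, 0); (1, 1, 1, 0, 0, 0))


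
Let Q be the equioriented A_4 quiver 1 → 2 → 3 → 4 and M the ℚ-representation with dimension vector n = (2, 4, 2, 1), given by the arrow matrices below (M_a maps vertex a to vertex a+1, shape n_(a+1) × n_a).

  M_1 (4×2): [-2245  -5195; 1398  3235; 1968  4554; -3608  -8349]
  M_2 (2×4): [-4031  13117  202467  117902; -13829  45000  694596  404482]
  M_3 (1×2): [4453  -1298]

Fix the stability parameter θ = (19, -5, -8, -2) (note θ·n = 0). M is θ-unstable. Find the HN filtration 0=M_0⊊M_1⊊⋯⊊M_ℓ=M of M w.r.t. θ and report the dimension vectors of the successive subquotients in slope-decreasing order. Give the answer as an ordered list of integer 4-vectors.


Interval decomposition of M: I[1,3], I[1,4], I[2,2]^2.
HN type (ℓ=3): μ^(1)=2; μ^(2)=1; μ^(3)=-5

((1, 1, 1, 0); (1, 1, 1, 1); (0, 2, 0, 0))


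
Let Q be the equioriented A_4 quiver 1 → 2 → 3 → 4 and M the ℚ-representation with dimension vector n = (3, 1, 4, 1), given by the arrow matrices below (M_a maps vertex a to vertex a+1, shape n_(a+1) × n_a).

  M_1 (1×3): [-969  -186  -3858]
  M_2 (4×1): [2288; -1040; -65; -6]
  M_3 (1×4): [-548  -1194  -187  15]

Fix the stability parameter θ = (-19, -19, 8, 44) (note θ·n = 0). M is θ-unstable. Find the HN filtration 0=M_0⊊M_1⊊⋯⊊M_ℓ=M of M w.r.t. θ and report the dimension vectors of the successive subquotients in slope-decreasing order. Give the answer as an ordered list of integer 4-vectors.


Via rank(M_{q-1}∘⋯∘M_p): M ≅ I[1,1]^2, I[1,4], I[3,3]^3.
μ_θ-semistable layers: μ^(1)=44; μ^(2)=8; μ^(3)=-19

((0, 0, 0, 1); (0, 0, 4, 0); (3, 1, 0, 0))


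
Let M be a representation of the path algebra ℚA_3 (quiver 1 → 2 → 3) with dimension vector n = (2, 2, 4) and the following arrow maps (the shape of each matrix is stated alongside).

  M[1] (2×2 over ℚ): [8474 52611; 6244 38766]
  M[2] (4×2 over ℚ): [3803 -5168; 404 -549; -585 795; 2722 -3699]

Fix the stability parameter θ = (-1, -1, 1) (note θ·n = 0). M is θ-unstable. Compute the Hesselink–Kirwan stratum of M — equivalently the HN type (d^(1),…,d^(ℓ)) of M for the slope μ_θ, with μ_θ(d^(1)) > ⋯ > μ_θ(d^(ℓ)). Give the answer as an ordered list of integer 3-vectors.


Via rank(M_{q-1}∘⋯∘M_p): M ≅ I[1,1], I[1,3], I[2,3], I[3,3]^2.
μ_θ-semistable layers: μ^(1)=1; μ^(2)=-1

((0, 0, 4); (2, 2, 0))


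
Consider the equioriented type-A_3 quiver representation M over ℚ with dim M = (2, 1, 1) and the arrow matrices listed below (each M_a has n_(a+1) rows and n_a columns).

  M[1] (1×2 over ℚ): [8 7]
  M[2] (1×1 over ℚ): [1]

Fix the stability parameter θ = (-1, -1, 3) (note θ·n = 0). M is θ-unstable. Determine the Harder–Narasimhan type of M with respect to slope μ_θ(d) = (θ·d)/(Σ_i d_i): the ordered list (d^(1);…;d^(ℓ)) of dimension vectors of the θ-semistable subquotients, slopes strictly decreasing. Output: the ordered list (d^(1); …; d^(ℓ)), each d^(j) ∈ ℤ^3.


Via rank(M_{q-1}∘⋯∘M_p): M ≅ I[1,1], I[1,3].
μ_θ-semistable layers: μ^(1)=3; μ^(2)=-1

((0, 0, 1); (2, 1, 0))


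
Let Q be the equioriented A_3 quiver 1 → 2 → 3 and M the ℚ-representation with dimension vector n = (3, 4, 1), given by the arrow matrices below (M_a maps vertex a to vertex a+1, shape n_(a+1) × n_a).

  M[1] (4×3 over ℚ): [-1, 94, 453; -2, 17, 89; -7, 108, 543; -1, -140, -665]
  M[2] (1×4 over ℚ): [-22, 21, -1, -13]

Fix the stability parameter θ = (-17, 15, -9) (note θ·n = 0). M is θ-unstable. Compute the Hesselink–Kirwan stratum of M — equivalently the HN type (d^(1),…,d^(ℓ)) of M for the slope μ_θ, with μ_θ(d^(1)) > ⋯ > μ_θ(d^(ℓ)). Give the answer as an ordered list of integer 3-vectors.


Via rank(M_{q-1}∘⋯∘M_p): M ≅ I[1,2]^2, I[1,3], I[2,2].
μ_θ-semistable layers: μ^(1)=15; μ^(2)=3; μ^(3)=-17

((0, 3, 0); (0, 1, 1); (3, 0, 0))


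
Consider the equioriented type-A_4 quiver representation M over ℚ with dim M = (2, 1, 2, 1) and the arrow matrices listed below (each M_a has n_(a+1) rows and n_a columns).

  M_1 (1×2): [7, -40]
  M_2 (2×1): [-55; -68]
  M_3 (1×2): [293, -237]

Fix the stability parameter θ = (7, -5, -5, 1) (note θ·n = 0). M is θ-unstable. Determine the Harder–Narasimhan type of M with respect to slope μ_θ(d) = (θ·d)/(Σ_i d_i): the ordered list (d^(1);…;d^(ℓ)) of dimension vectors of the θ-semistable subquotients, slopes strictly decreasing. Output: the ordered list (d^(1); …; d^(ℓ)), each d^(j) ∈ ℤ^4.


Barcode: M ≅ I[1,1], I[1,4], I[3,3]. HN layers by μ_θ (4 steps, strictly decreasing):
  μ^(1)=7; μ^(2)=1; μ^(3)=-1; μ^(4)=-5

((1, 0, 0, 0); (0, 0, 0, 1); (1, 1, 1, 0); (0, 0, 1, 0))


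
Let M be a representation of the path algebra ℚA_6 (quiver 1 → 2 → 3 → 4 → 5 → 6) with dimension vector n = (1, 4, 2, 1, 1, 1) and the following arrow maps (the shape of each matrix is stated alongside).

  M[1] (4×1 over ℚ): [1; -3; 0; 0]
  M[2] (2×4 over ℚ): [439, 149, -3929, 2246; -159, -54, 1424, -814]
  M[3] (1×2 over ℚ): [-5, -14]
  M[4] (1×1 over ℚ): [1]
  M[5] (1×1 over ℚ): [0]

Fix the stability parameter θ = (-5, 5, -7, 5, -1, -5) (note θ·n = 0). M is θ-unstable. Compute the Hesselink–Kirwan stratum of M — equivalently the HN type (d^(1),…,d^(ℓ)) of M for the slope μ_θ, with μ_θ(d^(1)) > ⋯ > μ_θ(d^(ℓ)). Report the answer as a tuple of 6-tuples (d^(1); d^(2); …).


Barcode: M ≅ I[1,5], I[2,2]^2, I[2,3], I[6,6]. HN layers by μ_θ (4 steps, strictly decreasing):
  μ^(1)=5; μ^(2)=2; μ^(3)=-1; μ^(4)=-5

((0, 2, 0, 0, 0, 0); (0, 0, 0, 1, 1, 0); (0, 2, 2, 0, 0, 0); (1, 0, 0, 0, 0, 1))


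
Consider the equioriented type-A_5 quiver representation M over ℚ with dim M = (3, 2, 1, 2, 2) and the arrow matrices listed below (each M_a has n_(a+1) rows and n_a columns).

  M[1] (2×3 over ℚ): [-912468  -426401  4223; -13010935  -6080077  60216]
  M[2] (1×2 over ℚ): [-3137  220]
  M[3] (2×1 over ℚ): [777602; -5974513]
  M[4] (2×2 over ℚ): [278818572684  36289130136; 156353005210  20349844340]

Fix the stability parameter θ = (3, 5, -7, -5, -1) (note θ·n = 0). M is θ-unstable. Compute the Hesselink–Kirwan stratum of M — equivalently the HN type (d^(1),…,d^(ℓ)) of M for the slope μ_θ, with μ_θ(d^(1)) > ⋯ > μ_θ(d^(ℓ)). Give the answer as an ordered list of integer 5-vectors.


Barcode: M ≅ I[1,1], I[1,2], I[1,4], I[4,5], I[5,5]. HN layers by μ_θ (4 steps, strictly decreasing):
  μ^(1)=5; μ^(2)=3; μ^(3)=-1; μ^(4)=-5

((0, 1, 0, 0, 0); (2, 0, 0, 0, 0); (1, 1, 1, 1, 2); (0, 0, 0, 1, 0))


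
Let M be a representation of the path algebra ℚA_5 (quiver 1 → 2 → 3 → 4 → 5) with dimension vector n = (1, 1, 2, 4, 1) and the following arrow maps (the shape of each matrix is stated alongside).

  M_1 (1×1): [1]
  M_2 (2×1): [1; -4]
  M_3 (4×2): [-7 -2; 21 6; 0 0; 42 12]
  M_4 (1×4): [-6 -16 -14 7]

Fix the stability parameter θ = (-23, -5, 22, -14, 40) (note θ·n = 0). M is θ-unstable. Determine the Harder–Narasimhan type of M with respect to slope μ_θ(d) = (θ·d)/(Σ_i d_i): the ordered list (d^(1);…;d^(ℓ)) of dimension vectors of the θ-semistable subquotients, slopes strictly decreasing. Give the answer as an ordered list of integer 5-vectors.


Barcode: M ≅ I[1,4], I[3,3], I[4,4]^2, I[4,5]. HN layers by μ_θ (6 steps, strictly decreasing):
  μ^(1)=40; μ^(2)=22; μ^(3)=4; μ^(4)=-5; μ^(5)=-14; μ^(6)=-23

((0, 0, 0, 0, 1); (0, 0, 1, 0, 0); (0, 0, 1, 1, 0); (0, 1, 0, 0, 0); (0, 0, 0, 3, 0); (1, 0, 0, 0, 0))


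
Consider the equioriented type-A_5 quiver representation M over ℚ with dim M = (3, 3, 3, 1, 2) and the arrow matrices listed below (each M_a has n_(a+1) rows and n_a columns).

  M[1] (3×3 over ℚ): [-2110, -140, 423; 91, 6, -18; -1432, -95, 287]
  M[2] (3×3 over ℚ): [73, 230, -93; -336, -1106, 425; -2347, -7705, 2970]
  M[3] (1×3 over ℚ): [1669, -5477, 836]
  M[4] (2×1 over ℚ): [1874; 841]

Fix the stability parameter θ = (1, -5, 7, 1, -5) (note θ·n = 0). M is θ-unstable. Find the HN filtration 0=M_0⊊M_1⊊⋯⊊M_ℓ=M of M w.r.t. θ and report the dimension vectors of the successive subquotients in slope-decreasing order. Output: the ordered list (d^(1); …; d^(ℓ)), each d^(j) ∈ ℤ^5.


Barcode: M ≅ I[1,3]^2, I[1,5], I[5,5]. HN layers by μ_θ (4 steps, strictly decreasing):
  μ^(1)=7; μ^(2)=1; μ^(3)=-2; μ^(4)=-5

((0, 0, 2, 0, 0); (0, 0, 1, 1, 1); (3, 3, 0, 0, 0); (0, 0, 0, 0, 1))


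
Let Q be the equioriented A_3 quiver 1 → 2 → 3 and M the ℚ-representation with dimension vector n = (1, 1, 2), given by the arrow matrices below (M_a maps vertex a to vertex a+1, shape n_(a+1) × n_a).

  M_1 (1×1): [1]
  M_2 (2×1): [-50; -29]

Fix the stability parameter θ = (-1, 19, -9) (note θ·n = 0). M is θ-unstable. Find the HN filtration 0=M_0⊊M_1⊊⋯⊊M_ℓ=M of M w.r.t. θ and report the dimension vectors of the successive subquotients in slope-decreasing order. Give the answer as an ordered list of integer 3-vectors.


Interval decomposition of M: I[1,3], I[3,3].
HN type (ℓ=3): μ^(1)=5; μ^(2)=-1; μ^(3)=-9

((0, 1, 1); (1, 0, 0); (0, 0, 1))


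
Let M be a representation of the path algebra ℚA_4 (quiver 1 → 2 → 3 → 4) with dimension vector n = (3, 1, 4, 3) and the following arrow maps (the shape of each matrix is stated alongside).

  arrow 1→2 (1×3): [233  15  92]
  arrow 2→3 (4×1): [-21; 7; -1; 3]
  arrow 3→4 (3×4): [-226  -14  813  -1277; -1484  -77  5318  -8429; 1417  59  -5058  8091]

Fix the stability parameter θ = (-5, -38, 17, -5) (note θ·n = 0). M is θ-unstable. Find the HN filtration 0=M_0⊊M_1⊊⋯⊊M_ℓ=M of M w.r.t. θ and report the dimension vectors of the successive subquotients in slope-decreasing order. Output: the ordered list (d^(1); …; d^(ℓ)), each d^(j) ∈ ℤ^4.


Via rank(M_{q-1}∘⋯∘M_p): M ≅ I[1,1]^2, I[1,4], I[3,3], I[3,4]^2.
μ_θ-semistable layers: μ^(1)=17; μ^(2)=6; μ^(3)=-5; μ^(4)=-43/2

((0, 0, 1, 0); (0, 0, 3, 3); (2, 0, 0, 0); (1, 1, 0, 0))


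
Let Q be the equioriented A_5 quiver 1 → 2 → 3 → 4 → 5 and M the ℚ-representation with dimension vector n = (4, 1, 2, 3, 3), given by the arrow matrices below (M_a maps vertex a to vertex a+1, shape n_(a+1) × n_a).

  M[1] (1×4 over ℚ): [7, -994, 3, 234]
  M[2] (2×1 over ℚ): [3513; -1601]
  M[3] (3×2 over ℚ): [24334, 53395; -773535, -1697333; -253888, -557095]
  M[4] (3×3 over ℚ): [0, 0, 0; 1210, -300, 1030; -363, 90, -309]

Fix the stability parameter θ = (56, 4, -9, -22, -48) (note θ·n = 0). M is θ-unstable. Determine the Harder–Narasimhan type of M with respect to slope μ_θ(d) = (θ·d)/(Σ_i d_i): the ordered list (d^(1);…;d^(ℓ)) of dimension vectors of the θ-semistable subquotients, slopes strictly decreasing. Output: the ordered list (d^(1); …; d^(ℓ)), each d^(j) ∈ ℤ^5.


Interval decomposition of M: I[1,1]^3, I[1,4], I[3,4], I[4,5], I[5,5]^2.
HN type (ℓ=5): μ^(1)=56; μ^(2)=29/4; μ^(3)=-31/2; μ^(4)=-35; μ^(5)=-48

((3, 0, 0, 0, 0); (1, 1, 1, 1, 0); (0, 0, 1, 1, 0); (0, 0, 0, 1, 1); (0, 0, 0, 0, 2))


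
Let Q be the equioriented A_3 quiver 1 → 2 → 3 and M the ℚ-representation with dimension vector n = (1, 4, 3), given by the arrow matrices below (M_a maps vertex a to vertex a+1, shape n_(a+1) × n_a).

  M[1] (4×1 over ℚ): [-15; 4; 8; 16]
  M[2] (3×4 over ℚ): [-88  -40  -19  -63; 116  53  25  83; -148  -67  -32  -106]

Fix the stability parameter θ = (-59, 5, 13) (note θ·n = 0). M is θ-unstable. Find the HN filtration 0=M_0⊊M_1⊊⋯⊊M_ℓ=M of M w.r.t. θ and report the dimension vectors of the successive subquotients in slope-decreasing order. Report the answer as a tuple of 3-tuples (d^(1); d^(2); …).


Via rank(M_{q-1}∘⋯∘M_p): M ≅ I[1,2], I[2,2], I[2,3]^2, I[3,3].
μ_θ-semistable layers: μ^(1)=13; μ^(2)=5; μ^(3)=-59

((0, 0, 3); (0, 4, 0); (1, 0, 0))
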